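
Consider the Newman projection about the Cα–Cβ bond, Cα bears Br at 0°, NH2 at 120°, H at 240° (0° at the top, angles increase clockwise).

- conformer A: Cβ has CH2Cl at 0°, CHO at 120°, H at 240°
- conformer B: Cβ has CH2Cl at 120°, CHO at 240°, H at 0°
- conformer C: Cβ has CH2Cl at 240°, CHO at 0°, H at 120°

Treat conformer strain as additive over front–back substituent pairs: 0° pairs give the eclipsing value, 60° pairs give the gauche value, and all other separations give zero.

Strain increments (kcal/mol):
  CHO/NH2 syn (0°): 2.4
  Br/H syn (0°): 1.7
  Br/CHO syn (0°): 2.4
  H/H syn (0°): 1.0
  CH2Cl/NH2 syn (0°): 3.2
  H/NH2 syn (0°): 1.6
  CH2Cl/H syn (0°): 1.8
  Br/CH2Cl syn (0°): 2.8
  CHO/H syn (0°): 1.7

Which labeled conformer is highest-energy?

B

A is eclipsed. Br at 0° is eclipsed with CH2Cl at 0° (2.8); NH2 at 120° is eclipsed with CHO at 120° (2.4); H at 240° is eclipsed with H at 240° (1.0). Total 6.2 kcal/mol.
B is eclipsed. Br at 0° is eclipsed with H at 0° (1.7); NH2 at 120° is eclipsed with CH2Cl at 120° (3.2); H at 240° is eclipsed with CHO at 240° (1.7). Total 6.6 kcal/mol.
C is eclipsed. Br at 0° is eclipsed with CHO at 0° (2.4); NH2 at 120° is eclipsed with H at 120° (1.6); H at 240° is eclipsed with CH2Cl at 240° (1.8). Total 5.8 kcal/mol.
B has the highest total (6.6 kcal/mol).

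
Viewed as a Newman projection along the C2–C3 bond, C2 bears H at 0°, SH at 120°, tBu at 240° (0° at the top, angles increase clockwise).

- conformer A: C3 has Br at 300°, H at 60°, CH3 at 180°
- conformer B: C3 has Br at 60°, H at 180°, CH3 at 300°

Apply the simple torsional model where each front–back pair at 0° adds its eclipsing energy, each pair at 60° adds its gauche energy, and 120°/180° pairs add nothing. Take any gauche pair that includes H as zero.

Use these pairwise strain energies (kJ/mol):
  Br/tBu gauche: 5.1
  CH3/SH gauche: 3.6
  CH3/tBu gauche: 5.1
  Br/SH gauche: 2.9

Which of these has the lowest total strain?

B

A (staggered): SH(120°)/CH3(180°) gauche 3.6; tBu(240°)/Br(300°) gauche 5.1; tBu(240°)/CH3(180°) gauche 5.1 → 13.8 kJ/mol.
B (staggered): SH(120°)/Br(60°) gauche 2.9; tBu(240°)/CH3(300°) gauche 5.1 → 8.0 kJ/mol.
B has the lowest total (8.0 kJ/mol).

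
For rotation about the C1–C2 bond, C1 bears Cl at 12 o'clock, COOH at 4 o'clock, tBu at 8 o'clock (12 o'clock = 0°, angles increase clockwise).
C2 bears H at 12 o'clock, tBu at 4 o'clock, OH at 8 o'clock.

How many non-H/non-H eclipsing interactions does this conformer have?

Non-H eclipsing pairs: COOH(120°)/tBu(120°); tBu(240°)/OH(240°) — 2 interactions.

2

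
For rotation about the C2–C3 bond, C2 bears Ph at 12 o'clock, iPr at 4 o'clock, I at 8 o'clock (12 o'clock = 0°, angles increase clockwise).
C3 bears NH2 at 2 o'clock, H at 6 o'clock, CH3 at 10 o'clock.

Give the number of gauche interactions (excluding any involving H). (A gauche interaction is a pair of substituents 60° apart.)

Non-H gauche pairs: Ph(0°)/NH2(60°); Ph(0°)/CH3(300°); iPr(120°)/NH2(60°); I(240°)/CH3(300°) — 4 interactions.

4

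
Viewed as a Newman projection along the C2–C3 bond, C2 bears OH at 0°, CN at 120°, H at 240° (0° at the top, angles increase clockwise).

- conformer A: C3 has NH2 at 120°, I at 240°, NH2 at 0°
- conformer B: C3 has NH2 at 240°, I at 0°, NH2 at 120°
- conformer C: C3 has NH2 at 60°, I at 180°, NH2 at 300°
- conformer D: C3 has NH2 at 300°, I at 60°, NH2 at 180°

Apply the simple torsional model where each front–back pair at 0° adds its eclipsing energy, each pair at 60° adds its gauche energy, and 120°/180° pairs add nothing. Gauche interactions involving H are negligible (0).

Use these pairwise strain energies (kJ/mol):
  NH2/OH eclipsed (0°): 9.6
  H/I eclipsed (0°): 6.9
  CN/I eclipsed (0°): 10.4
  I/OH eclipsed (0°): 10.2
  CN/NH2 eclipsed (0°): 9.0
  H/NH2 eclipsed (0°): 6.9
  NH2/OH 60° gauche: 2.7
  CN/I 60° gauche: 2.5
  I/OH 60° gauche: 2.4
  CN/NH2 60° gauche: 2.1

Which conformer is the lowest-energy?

A (eclipsed): OH–NH2 eclipsed, CN–NH2 eclipsed, H–I eclipsed; 9.6 + 9.0 + 6.9 = 25.5 kJ/mol.
B (eclipsed): OH–I eclipsed, CN–NH2 eclipsed, H–NH2 eclipsed; 10.2 + 9.0 + 6.9 = 26.1 kJ/mol.
C (staggered): OH–NH2 gauche, OH–NH2 gauche, CN–NH2 gauche, CN–I gauche; 2.7 + 2.7 + 2.1 + 2.5 = 10.0 kJ/mol.
D (staggered): OH–NH2 gauche, OH–I gauche, CN–I gauche, CN–NH2 gauche; 2.7 + 2.4 + 2.5 + 2.1 = 9.7 kJ/mol.
D has the lowest total (9.7 kJ/mol).

D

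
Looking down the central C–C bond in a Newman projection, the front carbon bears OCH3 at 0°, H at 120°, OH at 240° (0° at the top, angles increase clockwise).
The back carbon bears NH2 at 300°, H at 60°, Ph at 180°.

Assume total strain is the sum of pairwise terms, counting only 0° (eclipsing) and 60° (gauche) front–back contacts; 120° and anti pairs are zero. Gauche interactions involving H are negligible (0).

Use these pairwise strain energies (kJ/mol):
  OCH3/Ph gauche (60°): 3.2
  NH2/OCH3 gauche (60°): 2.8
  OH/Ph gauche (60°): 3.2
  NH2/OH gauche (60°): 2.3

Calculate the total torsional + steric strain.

This conformer (staggered): OCH3–NH2 gauche, OH–NH2 gauche, OH–Ph gauche; 2.8 + 2.3 + 3.2 = 8.3 kJ/mol.

8.3 kJ/mol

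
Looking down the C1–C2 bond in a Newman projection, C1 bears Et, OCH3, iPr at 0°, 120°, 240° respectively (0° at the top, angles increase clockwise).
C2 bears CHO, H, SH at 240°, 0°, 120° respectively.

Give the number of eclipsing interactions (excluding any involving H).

Non-H eclipsing pairs: OCH3(120°)/SH(120°); iPr(240°)/CHO(240°) — 2 interactions.

2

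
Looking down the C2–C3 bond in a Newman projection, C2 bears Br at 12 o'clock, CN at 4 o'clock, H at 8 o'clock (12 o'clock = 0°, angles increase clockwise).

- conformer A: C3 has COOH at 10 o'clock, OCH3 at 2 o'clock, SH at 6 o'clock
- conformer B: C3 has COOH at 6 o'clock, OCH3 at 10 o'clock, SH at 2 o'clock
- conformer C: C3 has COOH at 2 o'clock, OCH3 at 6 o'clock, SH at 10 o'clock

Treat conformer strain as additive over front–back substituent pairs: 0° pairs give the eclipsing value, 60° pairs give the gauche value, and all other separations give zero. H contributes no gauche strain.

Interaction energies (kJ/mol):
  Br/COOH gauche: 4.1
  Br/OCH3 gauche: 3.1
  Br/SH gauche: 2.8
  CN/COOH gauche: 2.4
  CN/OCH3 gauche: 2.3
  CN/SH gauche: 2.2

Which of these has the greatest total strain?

A is staggered. Br at 0° is gauche with COOH at 300° (4.1); Br at 0° is gauche with OCH3 at 60° (3.1); CN at 120° is gauche with OCH3 at 60° (2.3); CN at 120° is gauche with SH at 180° (2.2). Total 11.7 kJ/mol.
B is staggered. Br at 0° is gauche with OCH3 at 300° (3.1); Br at 0° is gauche with SH at 60° (2.8); CN at 120° is gauche with COOH at 180° (2.4); CN at 120° is gauche with SH at 60° (2.2). Total 10.5 kJ/mol.
C is staggered. Br at 0° is gauche with COOH at 60° (4.1); Br at 0° is gauche with SH at 300° (2.8); CN at 120° is gauche with COOH at 60° (2.4); CN at 120° is gauche with OCH3 at 180° (2.3). Total 11.6 kJ/mol.
A has the highest total (11.7 kJ/mol).

A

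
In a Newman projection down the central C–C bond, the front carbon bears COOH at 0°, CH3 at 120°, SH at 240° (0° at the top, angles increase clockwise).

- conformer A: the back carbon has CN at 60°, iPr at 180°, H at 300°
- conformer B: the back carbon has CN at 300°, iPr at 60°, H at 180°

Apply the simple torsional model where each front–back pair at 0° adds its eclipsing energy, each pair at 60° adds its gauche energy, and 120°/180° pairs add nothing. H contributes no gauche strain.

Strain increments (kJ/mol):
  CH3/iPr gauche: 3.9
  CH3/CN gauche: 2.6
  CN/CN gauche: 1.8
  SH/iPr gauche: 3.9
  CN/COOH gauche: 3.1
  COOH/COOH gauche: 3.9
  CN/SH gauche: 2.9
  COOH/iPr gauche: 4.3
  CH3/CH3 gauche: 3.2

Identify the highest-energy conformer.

B

A (staggered): COOH–CN gauche, CH3–CN gauche, CH3–iPr gauche, SH–iPr gauche; 3.1 + 2.6 + 3.9 + 3.9 = 13.5 kJ/mol.
B (staggered): COOH–CN gauche, COOH–iPr gauche, CH3–iPr gauche, SH–CN gauche; 3.1 + 4.3 + 3.9 + 2.9 = 14.2 kJ/mol.
B has the highest total (14.2 kJ/mol).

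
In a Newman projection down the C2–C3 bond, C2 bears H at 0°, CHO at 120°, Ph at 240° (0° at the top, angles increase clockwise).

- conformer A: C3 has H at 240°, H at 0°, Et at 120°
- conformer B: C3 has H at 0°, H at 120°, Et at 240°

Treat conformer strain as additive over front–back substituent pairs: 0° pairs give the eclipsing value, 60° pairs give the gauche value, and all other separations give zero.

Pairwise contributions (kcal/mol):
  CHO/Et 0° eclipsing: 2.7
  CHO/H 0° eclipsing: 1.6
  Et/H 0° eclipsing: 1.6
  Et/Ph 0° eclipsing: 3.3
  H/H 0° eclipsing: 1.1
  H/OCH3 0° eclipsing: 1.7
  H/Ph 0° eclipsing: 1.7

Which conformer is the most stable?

A (eclipsed): H–H eclipsed, CHO–Et eclipsed, Ph–H eclipsed; 1.1 + 2.7 + 1.7 = 5.5 kcal/mol.
B (eclipsed): H–H eclipsed, CHO–H eclipsed, Ph–Et eclipsed; 1.1 + 1.6 + 3.3 = 6.0 kcal/mol.
A has the lowest total (5.5 kcal/mol).

A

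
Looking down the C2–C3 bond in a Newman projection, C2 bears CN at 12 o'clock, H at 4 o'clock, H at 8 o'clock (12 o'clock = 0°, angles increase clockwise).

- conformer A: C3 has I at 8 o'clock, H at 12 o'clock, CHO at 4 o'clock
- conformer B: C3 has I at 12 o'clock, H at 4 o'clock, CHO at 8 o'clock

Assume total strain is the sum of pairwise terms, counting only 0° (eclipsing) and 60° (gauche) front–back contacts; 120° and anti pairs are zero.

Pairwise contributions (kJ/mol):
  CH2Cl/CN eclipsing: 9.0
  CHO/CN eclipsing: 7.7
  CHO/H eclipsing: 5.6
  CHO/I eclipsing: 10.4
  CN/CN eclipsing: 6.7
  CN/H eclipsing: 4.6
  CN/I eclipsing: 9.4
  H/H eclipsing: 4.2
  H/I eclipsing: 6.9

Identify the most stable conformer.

A (eclipsed): CN–H eclipsed, H–CHO eclipsed, H–I eclipsed; 4.6 + 5.6 + 6.9 = 17.1 kJ/mol.
B (eclipsed): CN–I eclipsed, H–H eclipsed, H–CHO eclipsed; 9.4 + 4.2 + 5.6 = 19.2 kJ/mol.
A has the lowest total (17.1 kJ/mol).

A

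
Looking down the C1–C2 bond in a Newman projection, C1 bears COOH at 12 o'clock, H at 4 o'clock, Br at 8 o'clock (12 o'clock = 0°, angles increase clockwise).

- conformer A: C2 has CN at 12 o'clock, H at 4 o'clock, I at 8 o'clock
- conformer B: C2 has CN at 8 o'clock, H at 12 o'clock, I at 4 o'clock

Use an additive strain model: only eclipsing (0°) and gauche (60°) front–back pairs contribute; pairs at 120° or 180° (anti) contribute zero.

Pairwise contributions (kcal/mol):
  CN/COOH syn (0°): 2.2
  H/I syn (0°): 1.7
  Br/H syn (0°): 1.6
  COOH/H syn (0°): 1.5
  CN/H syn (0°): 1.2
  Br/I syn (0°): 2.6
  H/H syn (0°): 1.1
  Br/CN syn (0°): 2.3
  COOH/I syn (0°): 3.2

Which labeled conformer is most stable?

A (eclipsed): COOH(0°)/CN(0°) eclipsed 2.2; H(120°)/H(120°) eclipsed 1.1; Br(240°)/I(240°) eclipsed 2.6 → 5.9 kcal/mol.
B (eclipsed): COOH(0°)/H(0°) eclipsed 1.5; H(120°)/I(120°) eclipsed 1.7; Br(240°)/CN(240°) eclipsed 2.3 → 5.5 kcal/mol.
B has the lowest total (5.5 kcal/mol).

B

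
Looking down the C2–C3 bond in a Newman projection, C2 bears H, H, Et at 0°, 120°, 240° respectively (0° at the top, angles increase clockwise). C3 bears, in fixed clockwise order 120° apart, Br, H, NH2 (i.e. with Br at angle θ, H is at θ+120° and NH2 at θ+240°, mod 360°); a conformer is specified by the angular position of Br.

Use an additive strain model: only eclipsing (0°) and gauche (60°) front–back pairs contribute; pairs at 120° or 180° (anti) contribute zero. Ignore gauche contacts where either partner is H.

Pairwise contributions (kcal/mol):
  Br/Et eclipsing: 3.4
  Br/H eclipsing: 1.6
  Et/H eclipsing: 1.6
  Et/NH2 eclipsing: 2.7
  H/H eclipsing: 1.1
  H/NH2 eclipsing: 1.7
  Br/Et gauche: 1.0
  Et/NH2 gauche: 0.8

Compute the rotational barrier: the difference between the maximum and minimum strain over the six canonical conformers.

Br at 0° (eclipsed): H(0°)/Br(0°) eclipsed 1.6; H(120°)/H(120°) eclipsed 1.1; Et(240°)/NH2(240°) eclipsed 2.7 → 5.4 kcal/mol.
Br at 60° (staggered): Et(240°)/NH2(300°) gauche 0.8 → 0.8 kcal/mol.
Br at 120° (eclipsed): H(0°)/NH2(0°) eclipsed 1.7; H(120°)/Br(120°) eclipsed 1.6; Et(240°)/H(240°) eclipsed 1.6 → 4.9 kcal/mol.
Br at 180° (staggered): Et(240°)/Br(180°) gauche 1.0 → 1.0 kcal/mol.
Br at 240° (eclipsed): H(0°)/H(0°) eclipsed 1.1; H(120°)/NH2(120°) eclipsed 1.7; Et(240°)/Br(240°) eclipsed 3.4 → 6.2 kcal/mol.
Br at 300° (staggered): Et(240°)/Br(300°) gauche 1.0; Et(240°)/NH2(180°) gauche 0.8 → 1.8 kcal/mol.
Max at 240° (6.2 kcal/mol), min at 60° (0.8 kcal/mol); barrier = 5.4 kcal/mol.

5.4 kcal/mol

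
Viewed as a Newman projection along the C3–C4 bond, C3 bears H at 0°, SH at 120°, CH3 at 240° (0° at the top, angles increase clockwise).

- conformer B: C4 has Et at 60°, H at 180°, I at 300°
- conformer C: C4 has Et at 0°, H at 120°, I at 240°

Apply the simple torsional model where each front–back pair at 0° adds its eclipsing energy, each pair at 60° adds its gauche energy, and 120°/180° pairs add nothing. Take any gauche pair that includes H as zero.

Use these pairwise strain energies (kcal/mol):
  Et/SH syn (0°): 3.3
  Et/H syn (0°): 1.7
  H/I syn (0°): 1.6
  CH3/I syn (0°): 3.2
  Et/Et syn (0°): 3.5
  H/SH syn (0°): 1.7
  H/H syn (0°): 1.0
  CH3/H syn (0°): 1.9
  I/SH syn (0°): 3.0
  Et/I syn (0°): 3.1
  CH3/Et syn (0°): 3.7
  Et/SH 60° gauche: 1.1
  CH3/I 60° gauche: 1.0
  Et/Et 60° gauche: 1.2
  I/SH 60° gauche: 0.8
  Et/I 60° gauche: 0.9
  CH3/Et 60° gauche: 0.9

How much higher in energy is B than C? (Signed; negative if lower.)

-4.5 kcal/mol

B is staggered. SH at 120° is gauche with Et at 60° (1.1); CH3 at 240° is gauche with I at 300° (1.0). Total 2.1 kcal/mol.
C is eclipsed. H at 0° is eclipsed with Et at 0° (1.7); SH at 120° is eclipsed with H at 120° (1.7); CH3 at 240° is eclipsed with I at 240° (3.2). Total 6.6 kcal/mol.
E(B) − E(C) = 2.1 − 6.6 = -4.5 kcal/mol.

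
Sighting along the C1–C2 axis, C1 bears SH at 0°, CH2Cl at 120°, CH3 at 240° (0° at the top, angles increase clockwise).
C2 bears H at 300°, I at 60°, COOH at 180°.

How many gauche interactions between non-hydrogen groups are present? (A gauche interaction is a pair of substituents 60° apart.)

Non-H gauche pairs: SH(0°)/I(60°); CH2Cl(120°)/I(60°); CH2Cl(120°)/COOH(180°); CH3(240°)/COOH(180°) — 4 interactions.

4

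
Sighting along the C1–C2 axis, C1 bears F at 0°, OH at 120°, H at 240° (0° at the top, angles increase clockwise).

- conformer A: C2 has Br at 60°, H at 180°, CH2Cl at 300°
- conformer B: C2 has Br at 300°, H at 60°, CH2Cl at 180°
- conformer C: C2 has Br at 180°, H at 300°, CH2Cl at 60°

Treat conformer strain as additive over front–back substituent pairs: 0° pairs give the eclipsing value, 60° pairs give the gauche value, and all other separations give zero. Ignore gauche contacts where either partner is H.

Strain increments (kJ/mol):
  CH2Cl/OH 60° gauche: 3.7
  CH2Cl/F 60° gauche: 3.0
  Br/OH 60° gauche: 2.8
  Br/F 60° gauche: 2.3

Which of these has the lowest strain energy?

A (staggered): F(0°)/Br(60°) gauche 2.3; F(0°)/CH2Cl(300°) gauche 3.0; OH(120°)/Br(60°) gauche 2.8 → 8.1 kJ/mol.
B (staggered): F(0°)/Br(300°) gauche 2.3; OH(120°)/CH2Cl(180°) gauche 3.7 → 6.0 kJ/mol.
C (staggered): F(0°)/CH2Cl(60°) gauche 3.0; OH(120°)/Br(180°) gauche 2.8; OH(120°)/CH2Cl(60°) gauche 3.7 → 9.5 kJ/mol.
B has the lowest total (6.0 kJ/mol).

B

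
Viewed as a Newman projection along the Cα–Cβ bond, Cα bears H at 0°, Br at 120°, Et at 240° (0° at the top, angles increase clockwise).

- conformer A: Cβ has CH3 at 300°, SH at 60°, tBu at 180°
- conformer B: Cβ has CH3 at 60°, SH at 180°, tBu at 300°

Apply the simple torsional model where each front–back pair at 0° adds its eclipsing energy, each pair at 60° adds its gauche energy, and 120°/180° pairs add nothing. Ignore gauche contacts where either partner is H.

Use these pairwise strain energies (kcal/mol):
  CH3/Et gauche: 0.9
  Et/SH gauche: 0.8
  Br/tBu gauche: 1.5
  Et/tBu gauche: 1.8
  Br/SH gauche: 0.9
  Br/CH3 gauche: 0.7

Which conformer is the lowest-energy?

B

A (staggered): Br–SH gauche, Br–tBu gauche, Et–CH3 gauche, Et–tBu gauche; 0.9 + 1.5 + 0.9 + 1.8 = 5.1 kcal/mol.
B (staggered): Br–CH3 gauche, Br–SH gauche, Et–SH gauche, Et–tBu gauche; 0.7 + 0.9 + 0.8 + 1.8 = 4.2 kcal/mol.
B has the lowest total (4.2 kcal/mol).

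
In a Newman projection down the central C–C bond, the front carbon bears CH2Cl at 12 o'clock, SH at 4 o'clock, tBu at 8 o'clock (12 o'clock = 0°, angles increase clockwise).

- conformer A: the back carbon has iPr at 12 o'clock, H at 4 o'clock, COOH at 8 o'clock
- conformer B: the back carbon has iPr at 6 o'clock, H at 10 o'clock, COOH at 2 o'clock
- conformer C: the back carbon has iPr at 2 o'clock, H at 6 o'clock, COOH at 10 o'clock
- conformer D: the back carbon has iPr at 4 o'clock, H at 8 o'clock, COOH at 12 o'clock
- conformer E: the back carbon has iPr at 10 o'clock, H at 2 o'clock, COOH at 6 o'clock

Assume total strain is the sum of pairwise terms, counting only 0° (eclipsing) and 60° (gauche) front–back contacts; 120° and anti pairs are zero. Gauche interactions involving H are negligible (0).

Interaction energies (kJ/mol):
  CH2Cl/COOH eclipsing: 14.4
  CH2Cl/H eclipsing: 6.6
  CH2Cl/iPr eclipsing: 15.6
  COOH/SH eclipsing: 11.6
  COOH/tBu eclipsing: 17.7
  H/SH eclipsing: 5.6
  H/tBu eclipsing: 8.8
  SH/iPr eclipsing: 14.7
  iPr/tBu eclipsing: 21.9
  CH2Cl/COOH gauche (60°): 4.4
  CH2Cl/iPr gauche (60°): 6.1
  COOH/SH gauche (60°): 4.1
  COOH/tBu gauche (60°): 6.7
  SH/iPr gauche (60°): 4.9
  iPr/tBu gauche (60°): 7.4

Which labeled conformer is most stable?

A (eclipsed): CH2Cl–iPr eclipsed, SH–H eclipsed, tBu–COOH eclipsed; 15.6 + 5.6 + 17.7 = 38.9 kJ/mol.
B (staggered): CH2Cl–COOH gauche, SH–iPr gauche, SH–COOH gauche, tBu–iPr gauche; 4.4 + 4.9 + 4.1 + 7.4 = 20.8 kJ/mol.
C (staggered): CH2Cl–iPr gauche, CH2Cl–COOH gauche, SH–iPr gauche, tBu–COOH gauche; 6.1 + 4.4 + 4.9 + 6.7 = 22.1 kJ/mol.
D (eclipsed): CH2Cl–COOH eclipsed, SH–iPr eclipsed, tBu–H eclipsed; 14.4 + 14.7 + 8.8 = 37.9 kJ/mol.
E (staggered): CH2Cl–iPr gauche, SH–COOH gauche, tBu–iPr gauche, tBu–COOH gauche; 6.1 + 4.1 + 7.4 + 6.7 = 24.3 kJ/mol.
B has the lowest total (20.8 kJ/mol).

B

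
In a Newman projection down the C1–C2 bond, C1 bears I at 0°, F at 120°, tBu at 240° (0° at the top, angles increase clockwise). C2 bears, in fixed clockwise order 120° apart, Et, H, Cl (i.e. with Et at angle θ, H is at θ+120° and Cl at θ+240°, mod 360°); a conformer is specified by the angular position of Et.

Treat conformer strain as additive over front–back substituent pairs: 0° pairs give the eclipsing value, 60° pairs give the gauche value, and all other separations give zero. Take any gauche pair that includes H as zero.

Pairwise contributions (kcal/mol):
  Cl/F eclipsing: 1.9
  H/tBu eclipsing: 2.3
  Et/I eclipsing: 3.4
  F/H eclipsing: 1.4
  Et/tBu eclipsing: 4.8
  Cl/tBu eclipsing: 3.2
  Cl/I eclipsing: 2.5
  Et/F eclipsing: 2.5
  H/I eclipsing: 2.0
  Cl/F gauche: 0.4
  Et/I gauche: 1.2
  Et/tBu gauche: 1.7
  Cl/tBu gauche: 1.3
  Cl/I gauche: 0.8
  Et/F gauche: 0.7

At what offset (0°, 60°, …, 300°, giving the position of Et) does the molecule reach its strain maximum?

240°

Et at 0° (eclipsed): I(0°)/Et(0°) eclipsed 3.4; F(120°)/H(120°) eclipsed 1.4; tBu(240°)/Cl(240°) eclipsed 3.2 → 8.0 kcal/mol.
Et at 60° (staggered): I(0°)/Et(60°) gauche 1.2; I(0°)/Cl(300°) gauche 0.8; F(120°)/Et(60°) gauche 0.7; tBu(240°)/Cl(300°) gauche 1.3 → 4.0 kcal/mol.
Et at 120° (eclipsed): I(0°)/Cl(0°) eclipsed 2.5; F(120°)/Et(120°) eclipsed 2.5; tBu(240°)/H(240°) eclipsed 2.3 → 7.3 kcal/mol.
Et at 180° (staggered): I(0°)/Cl(60°) gauche 0.8; F(120°)/Et(180°) gauche 0.7; F(120°)/Cl(60°) gauche 0.4; tBu(240°)/Et(180°) gauche 1.7 → 3.6 kcal/mol.
Et at 240° (eclipsed): I(0°)/H(0°) eclipsed 2.0; F(120°)/Cl(120°) eclipsed 1.9; tBu(240°)/Et(240°) eclipsed 4.8 → 8.7 kcal/mol.
Et at 300° (staggered): I(0°)/Et(300°) gauche 1.2; F(120°)/Cl(180°) gauche 0.4; tBu(240°)/Et(300°) gauche 1.7; tBu(240°)/Cl(180°) gauche 1.3 → 4.6 kcal/mol.
The maximum (8.7 kcal/mol) occurs with Et at 240°.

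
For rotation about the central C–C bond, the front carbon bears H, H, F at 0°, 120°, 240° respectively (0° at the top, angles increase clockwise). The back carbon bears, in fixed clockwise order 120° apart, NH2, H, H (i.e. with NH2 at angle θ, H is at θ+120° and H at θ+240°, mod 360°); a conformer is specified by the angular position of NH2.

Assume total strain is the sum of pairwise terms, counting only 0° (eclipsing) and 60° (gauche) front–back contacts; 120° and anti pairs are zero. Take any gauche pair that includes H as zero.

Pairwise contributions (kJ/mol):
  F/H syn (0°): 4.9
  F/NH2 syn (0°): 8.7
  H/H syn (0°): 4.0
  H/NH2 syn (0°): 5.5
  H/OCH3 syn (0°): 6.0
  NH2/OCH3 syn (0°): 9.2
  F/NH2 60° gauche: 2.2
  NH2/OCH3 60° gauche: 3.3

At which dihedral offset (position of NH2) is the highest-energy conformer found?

NH2 at 0° (eclipsed): H–NH2 eclipsed, H–H eclipsed, F–H eclipsed; 5.5 + 4.0 + 4.9 = 14.4 kJ/mol.
NH2 at 60° (staggered): no non-H gauche contacts → 0.0 kJ/mol.
NH2 at 120° (eclipsed): H–H eclipsed, H–NH2 eclipsed, F–H eclipsed; 4.0 + 5.5 + 4.9 = 14.4 kJ/mol.
NH2 at 180° (staggered): F–NH2 gauche; 2.2 = 2.2 kJ/mol.
NH2 at 240° (eclipsed): H–H eclipsed, H–H eclipsed, F–NH2 eclipsed; 4.0 + 4.0 + 8.7 = 16.7 kJ/mol.
NH2 at 300° (staggered): F–NH2 gauche; 2.2 = 2.2 kJ/mol.
The maximum (16.7 kJ/mol) occurs with NH2 at 240°.

240°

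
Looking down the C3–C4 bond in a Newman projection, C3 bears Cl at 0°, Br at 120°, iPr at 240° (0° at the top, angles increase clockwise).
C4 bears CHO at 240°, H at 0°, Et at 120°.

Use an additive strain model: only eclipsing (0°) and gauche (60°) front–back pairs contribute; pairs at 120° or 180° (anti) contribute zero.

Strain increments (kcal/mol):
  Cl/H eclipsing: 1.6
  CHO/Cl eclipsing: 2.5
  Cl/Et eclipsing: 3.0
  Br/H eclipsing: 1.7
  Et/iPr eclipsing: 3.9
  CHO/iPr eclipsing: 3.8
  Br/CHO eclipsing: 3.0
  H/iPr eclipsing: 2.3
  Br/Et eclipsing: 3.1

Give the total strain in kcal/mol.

8.5 kcal/mol

This conformer (eclipsed): Cl–H eclipsed, Br–Et eclipsed, iPr–CHO eclipsed; 1.6 + 3.1 + 3.8 = 8.5 kcal/mol.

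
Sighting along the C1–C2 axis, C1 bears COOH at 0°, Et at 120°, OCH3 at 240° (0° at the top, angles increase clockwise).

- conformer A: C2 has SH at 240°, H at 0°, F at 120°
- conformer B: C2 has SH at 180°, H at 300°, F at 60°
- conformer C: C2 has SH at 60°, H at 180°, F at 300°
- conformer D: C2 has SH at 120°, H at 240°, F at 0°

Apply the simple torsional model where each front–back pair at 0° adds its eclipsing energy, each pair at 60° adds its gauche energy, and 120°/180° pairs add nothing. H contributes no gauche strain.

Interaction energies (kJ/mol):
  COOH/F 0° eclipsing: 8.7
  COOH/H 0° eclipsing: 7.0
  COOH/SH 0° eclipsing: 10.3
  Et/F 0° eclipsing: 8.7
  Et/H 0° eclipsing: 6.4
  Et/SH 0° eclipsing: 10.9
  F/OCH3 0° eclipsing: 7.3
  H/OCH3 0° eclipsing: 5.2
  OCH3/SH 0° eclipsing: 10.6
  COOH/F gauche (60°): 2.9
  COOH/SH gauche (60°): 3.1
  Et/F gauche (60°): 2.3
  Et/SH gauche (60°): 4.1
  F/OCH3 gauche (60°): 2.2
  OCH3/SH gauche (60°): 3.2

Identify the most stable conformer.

C

A is eclipsed. COOH at 0° is eclipsed with H at 0° (7.0); Et at 120° is eclipsed with F at 120° (8.7); OCH3 at 240° is eclipsed with SH at 240° (10.6). Total 26.3 kJ/mol.
B is staggered. COOH at 0° is gauche with F at 60° (2.9); Et at 120° is gauche with SH at 180° (4.1); Et at 120° is gauche with F at 60° (2.3); OCH3 at 240° is gauche with SH at 180° (3.2). Total 12.5 kJ/mol.
C is staggered. COOH at 0° is gauche with SH at 60° (3.1); COOH at 0° is gauche with F at 300° (2.9); Et at 120° is gauche with SH at 60° (4.1); OCH3 at 240° is gauche with F at 300° (2.2). Total 12.3 kJ/mol.
D is eclipsed. COOH at 0° is eclipsed with F at 0° (8.7); Et at 120° is eclipsed with SH at 120° (10.9); OCH3 at 240° is eclipsed with H at 240° (5.2). Total 24.8 kJ/mol.
C has the lowest total (12.3 kJ/mol).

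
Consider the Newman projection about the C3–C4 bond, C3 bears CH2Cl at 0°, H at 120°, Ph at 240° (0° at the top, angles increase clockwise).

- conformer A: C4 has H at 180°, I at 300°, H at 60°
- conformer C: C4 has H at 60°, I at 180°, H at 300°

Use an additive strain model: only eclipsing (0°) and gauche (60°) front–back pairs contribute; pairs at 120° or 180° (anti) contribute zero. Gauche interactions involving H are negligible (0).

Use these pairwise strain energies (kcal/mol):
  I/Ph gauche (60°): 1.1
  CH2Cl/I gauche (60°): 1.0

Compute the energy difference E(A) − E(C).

A (staggered): CH2Cl(0°)/I(300°) gauche 1.0; Ph(240°)/I(300°) gauche 1.1 → 2.1 kcal/mol.
C (staggered): Ph(240°)/I(180°) gauche 1.1 → 1.1 kcal/mol.
E(A) − E(C) = 2.1 − 1.1 = +1.0 kcal/mol.

+1.0 kcal/mol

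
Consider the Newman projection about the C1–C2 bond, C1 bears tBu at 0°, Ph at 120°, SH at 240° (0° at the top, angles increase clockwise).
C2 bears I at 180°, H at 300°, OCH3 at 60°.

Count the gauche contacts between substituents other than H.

4

Non-H gauche pairs: tBu(0°)/OCH3(60°); Ph(120°)/I(180°); Ph(120°)/OCH3(60°); SH(240°)/I(180°) — 4 interactions.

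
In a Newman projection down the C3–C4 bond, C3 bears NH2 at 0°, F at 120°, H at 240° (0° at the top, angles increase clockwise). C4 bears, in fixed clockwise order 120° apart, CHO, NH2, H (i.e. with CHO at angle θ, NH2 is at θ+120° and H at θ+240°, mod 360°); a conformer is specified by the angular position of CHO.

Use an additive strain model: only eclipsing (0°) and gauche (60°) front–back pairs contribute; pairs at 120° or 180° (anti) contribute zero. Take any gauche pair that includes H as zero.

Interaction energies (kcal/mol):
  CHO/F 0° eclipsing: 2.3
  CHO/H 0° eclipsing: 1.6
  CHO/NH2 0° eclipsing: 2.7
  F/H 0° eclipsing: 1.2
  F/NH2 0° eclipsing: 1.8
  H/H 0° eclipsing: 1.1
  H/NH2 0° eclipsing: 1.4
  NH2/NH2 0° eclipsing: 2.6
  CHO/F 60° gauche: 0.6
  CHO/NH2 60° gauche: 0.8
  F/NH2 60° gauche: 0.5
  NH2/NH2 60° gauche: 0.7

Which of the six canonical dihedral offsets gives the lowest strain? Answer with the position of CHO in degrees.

CHO at 0° is eclipsed. NH2 at 0° is eclipsed with CHO at 0° (2.7); F at 120° is eclipsed with NH2 at 120° (1.8); H at 240° is eclipsed with H at 240° (1.1). Total 5.6 kcal/mol.
CHO at 60° is staggered. NH2 at 0° is gauche with CHO at 60° (0.8); F at 120° is gauche with CHO at 60° (0.6); F at 120° is gauche with NH2 at 180° (0.5). Total 1.9 kcal/mol.
CHO at 120° is eclipsed. NH2 at 0° is eclipsed with H at 0° (1.4); F at 120° is eclipsed with CHO at 120° (2.3); H at 240° is eclipsed with NH2 at 240° (1.4). Total 5.1 kcal/mol.
CHO at 180° is staggered. NH2 at 0° is gauche with NH2 at 300° (0.7); F at 120° is gauche with CHO at 180° (0.6). Total 1.3 kcal/mol.
CHO at 240° is eclipsed. NH2 at 0° is eclipsed with NH2 at 0° (2.6); F at 120° is eclipsed with H at 120° (1.2); H at 240° is eclipsed with CHO at 240° (1.6). Total 5.4 kcal/mol.
CHO at 300° is staggered. NH2 at 0° is gauche with CHO at 300° (0.8); NH2 at 0° is gauche with NH2 at 60° (0.7); F at 120° is gauche with NH2 at 60° (0.5). Total 2.0 kcal/mol.
The minimum (1.3 kcal/mol) occurs with CHO at 180°.

180°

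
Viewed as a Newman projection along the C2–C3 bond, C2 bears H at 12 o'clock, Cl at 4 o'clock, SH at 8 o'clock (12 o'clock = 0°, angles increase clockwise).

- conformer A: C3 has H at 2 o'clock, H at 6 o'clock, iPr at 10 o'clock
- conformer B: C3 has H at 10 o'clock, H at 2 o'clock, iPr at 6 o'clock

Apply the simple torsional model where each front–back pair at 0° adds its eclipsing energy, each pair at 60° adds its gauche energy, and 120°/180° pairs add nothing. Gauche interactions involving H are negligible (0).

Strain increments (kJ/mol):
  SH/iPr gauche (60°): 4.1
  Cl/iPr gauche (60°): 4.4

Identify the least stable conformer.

B

A (staggered): SH(240°)/iPr(300°) gauche 4.1 → 4.1 kJ/mol.
B (staggered): Cl(120°)/iPr(180°) gauche 4.4; SH(240°)/iPr(180°) gauche 4.1 → 8.5 kJ/mol.
B has the highest total (8.5 kJ/mol).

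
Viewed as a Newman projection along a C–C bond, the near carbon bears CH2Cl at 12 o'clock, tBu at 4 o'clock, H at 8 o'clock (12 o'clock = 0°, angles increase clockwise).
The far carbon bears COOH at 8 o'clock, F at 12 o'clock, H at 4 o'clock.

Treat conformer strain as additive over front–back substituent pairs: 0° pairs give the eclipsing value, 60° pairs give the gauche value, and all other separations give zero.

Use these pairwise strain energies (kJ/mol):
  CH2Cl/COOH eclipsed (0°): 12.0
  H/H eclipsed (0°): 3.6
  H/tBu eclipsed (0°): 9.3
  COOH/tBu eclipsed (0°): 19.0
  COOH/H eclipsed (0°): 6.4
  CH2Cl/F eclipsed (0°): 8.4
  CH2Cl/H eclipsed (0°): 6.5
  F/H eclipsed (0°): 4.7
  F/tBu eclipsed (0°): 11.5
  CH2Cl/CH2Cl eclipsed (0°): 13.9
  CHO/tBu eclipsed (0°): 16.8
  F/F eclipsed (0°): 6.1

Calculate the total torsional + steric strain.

24.1 kJ/mol

This conformer (eclipsed): CH2Cl–F eclipsed, tBu–H eclipsed, H–COOH eclipsed; 8.4 + 9.3 + 6.4 = 24.1 kJ/mol.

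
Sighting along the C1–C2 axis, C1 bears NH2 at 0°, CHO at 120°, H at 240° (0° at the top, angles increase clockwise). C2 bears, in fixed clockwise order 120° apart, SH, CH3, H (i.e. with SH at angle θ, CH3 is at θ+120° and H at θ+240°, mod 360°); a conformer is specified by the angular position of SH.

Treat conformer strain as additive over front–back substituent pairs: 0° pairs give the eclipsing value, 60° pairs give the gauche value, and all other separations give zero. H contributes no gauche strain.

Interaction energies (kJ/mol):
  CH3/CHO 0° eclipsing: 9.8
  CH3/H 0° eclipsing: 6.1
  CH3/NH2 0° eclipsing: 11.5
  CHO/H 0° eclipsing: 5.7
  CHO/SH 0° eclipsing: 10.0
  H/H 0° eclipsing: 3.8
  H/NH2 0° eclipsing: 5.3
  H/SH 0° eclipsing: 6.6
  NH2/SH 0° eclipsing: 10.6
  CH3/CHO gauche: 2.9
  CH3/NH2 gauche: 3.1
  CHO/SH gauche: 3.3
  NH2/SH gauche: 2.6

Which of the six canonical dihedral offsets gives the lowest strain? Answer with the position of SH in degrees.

SH at 0° (eclipsed): NH2–SH eclipsed, CHO–CH3 eclipsed, H–H eclipsed; 10.6 + 9.8 + 3.8 = 24.2 kJ/mol.
SH at 60° (staggered): NH2–SH gauche, CHO–SH gauche, CHO–CH3 gauche; 2.6 + 3.3 + 2.9 = 8.8 kJ/mol.
SH at 120° (eclipsed): NH2–H eclipsed, CHO–SH eclipsed, H–CH3 eclipsed; 5.3 + 10.0 + 6.1 = 21.4 kJ/mol.
SH at 180° (staggered): NH2–CH3 gauche, CHO–SH gauche; 3.1 + 3.3 = 6.4 kJ/mol.
SH at 240° (eclipsed): NH2–CH3 eclipsed, CHO–H eclipsed, H–SH eclipsed; 11.5 + 5.7 + 6.6 = 23.8 kJ/mol.
SH at 300° (staggered): NH2–SH gauche, NH2–CH3 gauche, CHO–CH3 gauche; 2.6 + 3.1 + 2.9 = 8.6 kJ/mol.
The minimum (6.4 kJ/mol) occurs with SH at 180°.

180°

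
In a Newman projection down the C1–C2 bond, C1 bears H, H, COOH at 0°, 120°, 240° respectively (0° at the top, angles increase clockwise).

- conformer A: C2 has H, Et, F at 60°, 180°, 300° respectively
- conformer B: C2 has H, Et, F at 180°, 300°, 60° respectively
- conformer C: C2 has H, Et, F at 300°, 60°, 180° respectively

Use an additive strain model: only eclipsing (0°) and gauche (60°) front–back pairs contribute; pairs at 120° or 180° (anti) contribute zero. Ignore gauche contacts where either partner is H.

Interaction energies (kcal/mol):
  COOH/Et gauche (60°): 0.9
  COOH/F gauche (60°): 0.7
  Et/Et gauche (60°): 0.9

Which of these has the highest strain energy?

A is staggered. COOH at 240° is gauche with Et at 180° (0.9); COOH at 240° is gauche with F at 300° (0.7). Total 1.6 kcal/mol.
B is staggered. COOH at 240° is gauche with Et at 300° (0.9). Total 0.9 kcal/mol.
C is staggered. COOH at 240° is gauche with F at 180° (0.7). Total 0.7 kcal/mol.
A has the highest total (1.6 kcal/mol).

A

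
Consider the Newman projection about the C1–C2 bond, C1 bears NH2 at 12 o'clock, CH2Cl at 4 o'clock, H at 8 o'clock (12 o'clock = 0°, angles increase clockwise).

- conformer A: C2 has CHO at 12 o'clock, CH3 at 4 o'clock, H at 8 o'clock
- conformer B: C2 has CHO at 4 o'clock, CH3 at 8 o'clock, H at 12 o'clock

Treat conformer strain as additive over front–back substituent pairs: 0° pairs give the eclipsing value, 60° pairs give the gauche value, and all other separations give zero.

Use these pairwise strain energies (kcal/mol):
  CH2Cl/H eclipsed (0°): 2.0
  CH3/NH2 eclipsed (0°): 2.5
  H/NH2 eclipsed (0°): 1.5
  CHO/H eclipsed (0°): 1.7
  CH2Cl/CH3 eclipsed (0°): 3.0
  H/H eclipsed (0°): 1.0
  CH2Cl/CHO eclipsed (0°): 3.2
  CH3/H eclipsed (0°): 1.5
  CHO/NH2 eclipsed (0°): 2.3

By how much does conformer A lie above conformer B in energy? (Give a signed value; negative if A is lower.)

+0.1 kcal/mol

A (eclipsed): NH2(0°)/CHO(0°) eclipsed 2.3; CH2Cl(120°)/CH3(120°) eclipsed 3.0; H(240°)/H(240°) eclipsed 1.0 → 6.3 kcal/mol.
B (eclipsed): NH2(0°)/H(0°) eclipsed 1.5; CH2Cl(120°)/CHO(120°) eclipsed 3.2; H(240°)/CH3(240°) eclipsed 1.5 → 6.2 kcal/mol.
E(A) − E(B) = 6.3 − 6.2 = +0.1 kcal/mol.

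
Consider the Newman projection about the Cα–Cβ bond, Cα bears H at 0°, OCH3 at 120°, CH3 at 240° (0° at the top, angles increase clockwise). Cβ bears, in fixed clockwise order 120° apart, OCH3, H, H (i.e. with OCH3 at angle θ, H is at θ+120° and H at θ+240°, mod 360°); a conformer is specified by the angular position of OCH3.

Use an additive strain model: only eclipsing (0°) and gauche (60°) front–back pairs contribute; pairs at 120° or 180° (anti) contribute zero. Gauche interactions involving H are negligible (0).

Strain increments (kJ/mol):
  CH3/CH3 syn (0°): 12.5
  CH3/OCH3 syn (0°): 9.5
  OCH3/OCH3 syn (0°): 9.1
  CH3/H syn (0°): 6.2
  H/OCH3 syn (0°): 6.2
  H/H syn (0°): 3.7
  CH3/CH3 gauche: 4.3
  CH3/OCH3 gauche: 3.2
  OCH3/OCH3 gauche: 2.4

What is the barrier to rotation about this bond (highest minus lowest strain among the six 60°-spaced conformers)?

OCH3 at 0° is eclipsed. H at 0° is eclipsed with OCH3 at 0° (6.2); OCH3 at 120° is eclipsed with H at 120° (6.2); CH3 at 240° is eclipsed with H at 240° (6.2). Total 18.6 kJ/mol.
OCH3 at 60° is staggered. OCH3 at 120° is gauche with OCH3 at 60° (2.4). Total 2.4 kJ/mol.
OCH3 at 120° is eclipsed. H at 0° is eclipsed with H at 0° (3.7); OCH3 at 120° is eclipsed with OCH3 at 120° (9.1); CH3 at 240° is eclipsed with H at 240° (6.2). Total 19.0 kJ/mol.
OCH3 at 180° is staggered. OCH3 at 120° is gauche with OCH3 at 180° (2.4); CH3 at 240° is gauche with OCH3 at 180° (3.2). Total 5.6 kJ/mol.
OCH3 at 240° is eclipsed. H at 0° is eclipsed with H at 0° (3.7); OCH3 at 120° is eclipsed with H at 120° (6.2); CH3 at 240° is eclipsed with OCH3 at 240° (9.5). Total 19.4 kJ/mol.
OCH3 at 300° is staggered. CH3 at 240° is gauche with OCH3 at 300° (3.2). Total 3.2 kJ/mol.
Max at 240° (19.4 kJ/mol), min at 60° (2.4 kJ/mol); barrier = 17.0 kJ/mol.

17.0 kJ/mol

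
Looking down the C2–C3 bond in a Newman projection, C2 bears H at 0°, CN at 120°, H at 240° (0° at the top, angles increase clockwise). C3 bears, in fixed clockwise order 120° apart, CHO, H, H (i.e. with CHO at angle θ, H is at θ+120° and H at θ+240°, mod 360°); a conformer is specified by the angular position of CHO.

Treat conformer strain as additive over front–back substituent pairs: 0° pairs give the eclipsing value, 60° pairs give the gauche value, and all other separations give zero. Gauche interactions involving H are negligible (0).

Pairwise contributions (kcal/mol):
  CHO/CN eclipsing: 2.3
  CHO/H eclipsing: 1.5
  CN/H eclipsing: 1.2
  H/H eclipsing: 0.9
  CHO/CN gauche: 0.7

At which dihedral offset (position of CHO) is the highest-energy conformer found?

120°

CHO at 0° (eclipsed): H–CHO eclipsed, CN–H eclipsed, H–H eclipsed; 1.5 + 1.2 + 0.9 = 3.6 kcal/mol.
CHO at 60° (staggered): CN–CHO gauche; 0.7 = 0.7 kcal/mol.
CHO at 120° (eclipsed): H–H eclipsed, CN–CHO eclipsed, H–H eclipsed; 0.9 + 2.3 + 0.9 = 4.1 kcal/mol.
CHO at 180° (staggered): CN–CHO gauche; 0.7 = 0.7 kcal/mol.
CHO at 240° (eclipsed): H–H eclipsed, CN–H eclipsed, H–CHO eclipsed; 0.9 + 1.2 + 1.5 = 3.6 kcal/mol.
CHO at 300° (staggered): no non-H gauche contacts → 0.0 kcal/mol.
The maximum (4.1 kcal/mol) occurs with CHO at 120°.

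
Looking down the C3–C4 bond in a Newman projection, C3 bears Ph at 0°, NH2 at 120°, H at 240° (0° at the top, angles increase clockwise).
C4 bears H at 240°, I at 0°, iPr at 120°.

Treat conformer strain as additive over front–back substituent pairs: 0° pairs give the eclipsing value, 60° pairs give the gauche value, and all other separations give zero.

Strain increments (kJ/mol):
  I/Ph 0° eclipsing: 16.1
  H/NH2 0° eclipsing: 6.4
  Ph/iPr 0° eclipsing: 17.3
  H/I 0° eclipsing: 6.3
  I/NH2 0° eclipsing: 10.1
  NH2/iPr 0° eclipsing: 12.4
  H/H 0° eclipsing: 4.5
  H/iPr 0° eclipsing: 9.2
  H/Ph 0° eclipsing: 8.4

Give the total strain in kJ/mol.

This conformer is eclipsed. Ph at 0° is eclipsed with I at 0° (16.1); NH2 at 120° is eclipsed with iPr at 120° (12.4); H at 240° is eclipsed with H at 240° (4.5). Total 33.0 kJ/mol.

33.0 kJ/mol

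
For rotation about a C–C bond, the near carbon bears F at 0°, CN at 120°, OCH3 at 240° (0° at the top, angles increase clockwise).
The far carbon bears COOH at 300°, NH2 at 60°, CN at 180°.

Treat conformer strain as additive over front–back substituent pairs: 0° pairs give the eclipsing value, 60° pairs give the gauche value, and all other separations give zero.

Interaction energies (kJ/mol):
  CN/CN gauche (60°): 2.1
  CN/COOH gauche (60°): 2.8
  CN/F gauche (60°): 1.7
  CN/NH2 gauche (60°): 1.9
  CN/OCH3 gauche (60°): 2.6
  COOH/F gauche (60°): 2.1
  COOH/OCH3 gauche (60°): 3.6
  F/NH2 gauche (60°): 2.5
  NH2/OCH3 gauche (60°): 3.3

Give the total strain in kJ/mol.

This conformer (staggered): F(0°)/COOH(300°) gauche 2.1; F(0°)/NH2(60°) gauche 2.5; CN(120°)/NH2(60°) gauche 1.9; CN(120°)/CN(180°) gauche 2.1; OCH3(240°)/COOH(300°) gauche 3.6; OCH3(240°)/CN(180°) gauche 2.6 → 14.8 kJ/mol.

14.8 kJ/mol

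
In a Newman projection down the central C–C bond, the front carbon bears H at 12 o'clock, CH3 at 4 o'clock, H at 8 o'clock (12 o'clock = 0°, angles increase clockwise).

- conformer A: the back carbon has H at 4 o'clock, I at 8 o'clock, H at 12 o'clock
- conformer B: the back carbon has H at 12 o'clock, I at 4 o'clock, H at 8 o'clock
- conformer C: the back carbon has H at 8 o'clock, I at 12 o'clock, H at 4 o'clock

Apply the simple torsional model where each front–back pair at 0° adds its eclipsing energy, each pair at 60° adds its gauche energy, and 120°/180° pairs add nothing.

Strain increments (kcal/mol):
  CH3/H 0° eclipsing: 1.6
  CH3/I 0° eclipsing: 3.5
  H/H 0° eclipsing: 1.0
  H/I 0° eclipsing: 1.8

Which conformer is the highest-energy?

A (eclipsed): H–H eclipsed, CH3–H eclipsed, H–I eclipsed; 1.0 + 1.6 + 1.8 = 4.4 kcal/mol.
B (eclipsed): H–H eclipsed, CH3–I eclipsed, H–H eclipsed; 1.0 + 3.5 + 1.0 = 5.5 kcal/mol.
C (eclipsed): H–I eclipsed, CH3–H eclipsed, H–H eclipsed; 1.8 + 1.6 + 1.0 = 4.4 kcal/mol.
B has the highest total (5.5 kcal/mol).

B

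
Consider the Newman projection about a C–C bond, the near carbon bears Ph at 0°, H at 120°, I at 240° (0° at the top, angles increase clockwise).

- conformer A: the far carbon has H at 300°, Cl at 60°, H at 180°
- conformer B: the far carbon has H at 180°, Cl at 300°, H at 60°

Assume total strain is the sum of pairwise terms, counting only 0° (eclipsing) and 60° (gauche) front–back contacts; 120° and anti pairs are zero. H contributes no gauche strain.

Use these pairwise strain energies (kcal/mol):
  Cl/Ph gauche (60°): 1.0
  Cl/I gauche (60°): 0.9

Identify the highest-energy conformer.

A (staggered): Ph–Cl gauche; 1.0 = 1.0 kcal/mol.
B (staggered): Ph–Cl gauche, I–Cl gauche; 1.0 + 0.9 = 1.9 kcal/mol.
B has the highest total (1.9 kcal/mol).

B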